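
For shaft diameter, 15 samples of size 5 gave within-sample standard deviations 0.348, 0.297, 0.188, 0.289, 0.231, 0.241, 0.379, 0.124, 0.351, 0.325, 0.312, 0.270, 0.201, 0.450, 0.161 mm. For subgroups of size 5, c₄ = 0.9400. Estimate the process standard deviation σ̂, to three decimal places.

0.296

s̄ = (0.348 + 0.297 + 0.188 + 0.289 + 0.231 + 0.241 + 0.379 + 0.124 + 0.351 + 0.325 + 0.312 + 0.270 + 0.201 + 0.450 + 0.161) / 15 = 0.2778
σ̂ = s̄ / c₄ = 0.2778 / 0.9400 = 0.2955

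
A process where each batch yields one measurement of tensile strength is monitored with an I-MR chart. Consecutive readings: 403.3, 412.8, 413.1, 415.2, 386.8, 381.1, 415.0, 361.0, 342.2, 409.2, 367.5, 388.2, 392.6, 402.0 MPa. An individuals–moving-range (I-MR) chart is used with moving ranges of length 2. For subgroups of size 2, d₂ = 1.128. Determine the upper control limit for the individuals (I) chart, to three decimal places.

X̄ = (403.3 + 412.8 + 413.1 + 415.2 + 386.8 + 381.1 + 415.0 + 361.0 + 342.2 + 409.2 + 367.5 + 388.2 + 392.6 + 402.0) / 14 = 392.1429
Moving ranges: 9.5, 0.3, 2.1, 28.4, 5.7, 33.9, 54.0, 18.8, 67.0, 41.7, 20.7, 4.4, 9.4; M̄R̄ = 295.9000 / 13 = 22.7615
UCL = X̄ + 3·M̄R̄/d₂ = 392.1429 + 3 × 22.7615 / 1.128 = 452.6789

452.679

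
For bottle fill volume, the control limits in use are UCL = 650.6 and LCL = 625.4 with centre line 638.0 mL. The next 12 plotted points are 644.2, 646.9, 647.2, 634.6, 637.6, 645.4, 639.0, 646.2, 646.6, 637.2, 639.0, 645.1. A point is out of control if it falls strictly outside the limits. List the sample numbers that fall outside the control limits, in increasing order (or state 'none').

All 12 points lie within [625.4, 650.6].

none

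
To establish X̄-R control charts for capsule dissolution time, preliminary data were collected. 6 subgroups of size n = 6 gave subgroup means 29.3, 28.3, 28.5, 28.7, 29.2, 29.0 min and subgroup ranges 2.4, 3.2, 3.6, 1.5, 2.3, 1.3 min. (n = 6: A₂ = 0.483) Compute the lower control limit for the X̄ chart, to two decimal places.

27.68

X̄̄ = (29.3 + 28.3 + 28.5 + 28.7 + 29.2 + 29.0) / 6 = 173.0000 / 6 = 28.8333
R̄ = (2.4 + 3.2 + 3.6 + 1.5 + 2.3 + 1.3) / 6 = 14.3000 / 6 = 2.3833
LCL = X̄̄ − A₂·R̄ = 28.8333 − 0.483 × 2.3833 = 27.6822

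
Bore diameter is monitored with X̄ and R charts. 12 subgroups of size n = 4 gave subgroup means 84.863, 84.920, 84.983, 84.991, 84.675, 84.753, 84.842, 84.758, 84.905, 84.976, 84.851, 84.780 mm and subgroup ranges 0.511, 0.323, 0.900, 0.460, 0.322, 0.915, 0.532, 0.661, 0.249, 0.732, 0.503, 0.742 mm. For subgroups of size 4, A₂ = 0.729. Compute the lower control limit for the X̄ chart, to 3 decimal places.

84.442

X̄̄ = (84.863 + 84.920 + 84.983 + 84.991 + 84.675 + 84.753 + 84.842 + 84.758 + 84.905 + 84.976 + 84.851 + 84.780) / 12 = 1018.2970 / 12 = 84.8581
R̄ = (0.511 + 0.323 + 0.900 + 0.460 + 0.322 + 0.915 + 0.532 + 0.661 + 0.249 + 0.732 + 0.503 + 0.742) / 12 = 6.8500 / 12 = 0.5708
LCL = X̄̄ − A₂·R̄ = 84.8581 − 0.729 × 0.5708 = 84.4419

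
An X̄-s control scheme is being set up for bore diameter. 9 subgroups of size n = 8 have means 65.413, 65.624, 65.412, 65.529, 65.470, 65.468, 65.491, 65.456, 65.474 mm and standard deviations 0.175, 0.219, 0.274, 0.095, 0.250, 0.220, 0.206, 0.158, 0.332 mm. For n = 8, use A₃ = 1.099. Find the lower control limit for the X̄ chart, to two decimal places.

65.25

X̄̄ = (65.413 + 65.624 + 65.412 + 65.529 + 65.470 + 65.468 + 65.491 + 65.456 + 65.474) / 9 = 65.4819
s̄ = (0.175 + 0.219 + 0.274 + 0.095 + 0.250 + 0.220 + 0.206 + 0.158 + 0.332) / 9 = 0.2143
LCL = X̄̄ − A₃·s̄ = 65.4819 − 1.099 × 0.2143 = 65.2463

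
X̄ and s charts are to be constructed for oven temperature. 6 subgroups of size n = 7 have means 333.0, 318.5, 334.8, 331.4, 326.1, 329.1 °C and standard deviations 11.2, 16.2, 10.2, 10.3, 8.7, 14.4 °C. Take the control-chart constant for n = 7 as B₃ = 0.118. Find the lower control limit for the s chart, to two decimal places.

1.40

s̄ = (11.2 + 16.2 + 10.2 + 10.3 + 8.7 + 14.4) / 6 = 11.8333
LCL_s = B₃·s̄ = 0.118 × 11.8333 = 1.3963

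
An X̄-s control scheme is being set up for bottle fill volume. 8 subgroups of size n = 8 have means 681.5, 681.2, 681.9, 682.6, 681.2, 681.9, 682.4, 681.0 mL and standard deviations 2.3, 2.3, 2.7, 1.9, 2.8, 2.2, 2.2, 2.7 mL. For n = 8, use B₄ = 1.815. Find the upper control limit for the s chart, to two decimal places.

s̄ = (2.3 + 2.3 + 2.7 + 1.9 + 2.8 + 2.2 + 2.2 + 2.7) / 8 = 2.3875
UCL_s = B₄·s̄ = 1.815 × 2.3875 = 4.3333

4.33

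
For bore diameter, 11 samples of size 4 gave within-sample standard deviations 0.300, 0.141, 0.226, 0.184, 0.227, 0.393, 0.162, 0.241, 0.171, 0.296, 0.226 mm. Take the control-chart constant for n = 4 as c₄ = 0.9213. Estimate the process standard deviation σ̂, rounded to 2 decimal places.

s̄ = (0.300 + 0.141 + 0.226 + 0.184 + 0.227 + 0.393 + 0.162 + 0.241 + 0.171 + 0.296 + 0.226) / 11 = 0.2334
σ̂ = s̄ / c₄ = 0.2334 / 0.9213 = 0.2533

0.25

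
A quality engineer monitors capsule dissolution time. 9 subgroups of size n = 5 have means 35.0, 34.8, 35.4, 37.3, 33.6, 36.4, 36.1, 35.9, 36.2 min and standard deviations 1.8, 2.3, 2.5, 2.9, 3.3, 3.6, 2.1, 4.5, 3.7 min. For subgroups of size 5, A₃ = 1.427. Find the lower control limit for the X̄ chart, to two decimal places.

31.40

X̄̄ = (35.0 + 34.8 + 35.4 + 37.3 + 33.6 + 36.4 + 36.1 + 35.9 + 36.2) / 9 = 35.6333
s̄ = (1.8 + 2.3 + 2.5 + 2.9 + 3.3 + 3.6 + 2.1 + 4.5 + 3.7) / 9 = 2.9667
LCL = X̄̄ − A₃·s̄ = 35.6333 − 1.427 × 2.9667 = 31.3999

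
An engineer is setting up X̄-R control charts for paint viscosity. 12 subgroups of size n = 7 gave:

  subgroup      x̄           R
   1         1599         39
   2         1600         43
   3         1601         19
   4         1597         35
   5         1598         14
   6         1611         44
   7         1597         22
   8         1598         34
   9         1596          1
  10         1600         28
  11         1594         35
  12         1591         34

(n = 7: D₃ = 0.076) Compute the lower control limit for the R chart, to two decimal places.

2.20

R̄ = (39 + 43 + 19 + 35 + 14 + 44 + 22 + 34 + 1 + 28 + 35 + 34) / 12 = 348.0000 / 12 = 29.0000
LCL_R = D₃·R̄ = 0.076 × 29.0000 = 2.2040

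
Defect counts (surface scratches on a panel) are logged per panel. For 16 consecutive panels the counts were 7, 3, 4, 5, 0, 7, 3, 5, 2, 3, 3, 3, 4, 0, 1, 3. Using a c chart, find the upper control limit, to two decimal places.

8.77

c̄ = (7 + 3 + 4 + 5 + 0 + 7 + 3 + 5 + 2 + 3 + 3 + 3 + 4 + 0 + 1 + 3) / 16 = 53 / 16 = 3.3125
UCL = c̄ + 3√c̄ = 3.3125 + 3 × √3.3125 = 3.3125 + 3 × 1.8200 = 8.7726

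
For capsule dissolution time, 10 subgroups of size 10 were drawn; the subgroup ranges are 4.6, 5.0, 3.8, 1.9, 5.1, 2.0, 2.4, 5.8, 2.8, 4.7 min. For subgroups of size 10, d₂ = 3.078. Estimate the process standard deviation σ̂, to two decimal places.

1.24

R̄ = (4.6 + 5.0 + 3.8 + 1.9 + 5.1 + 2.0 + 2.4 + 5.8 + 2.8 + 4.7) / 10 = 3.8100
σ̂ = R̄ / d₂ = 3.8100 / 3.078 = 1.2378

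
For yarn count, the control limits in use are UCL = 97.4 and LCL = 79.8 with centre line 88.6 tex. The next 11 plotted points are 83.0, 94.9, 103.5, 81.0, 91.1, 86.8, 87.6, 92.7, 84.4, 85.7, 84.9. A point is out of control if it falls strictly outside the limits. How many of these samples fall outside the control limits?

1

Compare each point to [79.8, 97.4]: sample 3 = 103.5 > UCL.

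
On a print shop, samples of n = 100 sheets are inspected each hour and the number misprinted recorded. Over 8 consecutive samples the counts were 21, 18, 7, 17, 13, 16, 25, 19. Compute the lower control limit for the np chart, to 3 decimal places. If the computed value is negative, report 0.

5.731

p̄ = Σdᵢ / (k·n) = 136 / (8 × 100) = 0.17000
LCL = np̄ − 3·√(np̄(1−p̄)) = 17.0000 − 3 × 3.7563 = 5.7310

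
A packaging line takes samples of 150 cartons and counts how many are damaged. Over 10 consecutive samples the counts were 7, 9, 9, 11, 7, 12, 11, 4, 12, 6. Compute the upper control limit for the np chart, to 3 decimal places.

17.434

p̄ = Σdᵢ / (k·n) = 88 / (10 × 150) = 0.05867
UCL = np̄ + 3·√(np̄(1−p̄)) = 8.8000 + 3 × √(8.8000×0.94133) = 8.8000 + 3 × 2.8781 = 17.4344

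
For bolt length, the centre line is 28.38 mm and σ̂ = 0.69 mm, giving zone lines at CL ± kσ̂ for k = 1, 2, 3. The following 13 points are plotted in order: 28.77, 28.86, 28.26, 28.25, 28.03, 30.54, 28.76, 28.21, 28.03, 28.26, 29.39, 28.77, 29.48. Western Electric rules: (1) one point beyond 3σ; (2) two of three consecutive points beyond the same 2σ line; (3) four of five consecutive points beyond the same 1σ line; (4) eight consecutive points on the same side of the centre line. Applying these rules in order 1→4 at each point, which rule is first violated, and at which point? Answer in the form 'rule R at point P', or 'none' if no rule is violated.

rule 1 at point 6

Zone of each point (C = within 1σ̂, B = 1σ̂–2σ̂, A = 2σ̂–3σ̂, * = beyond 3σ̂; sign = side of CL): 1:+C, 2:+C, 3:-C, 4:-C, 5:-C, 6:+*, 7:+C, 8:-C, 9:-C, 10:-C, 11:+B, 12:+C, 13:+B
Rule 1 (one point beyond the 3σ limits) is satisfied at point 6.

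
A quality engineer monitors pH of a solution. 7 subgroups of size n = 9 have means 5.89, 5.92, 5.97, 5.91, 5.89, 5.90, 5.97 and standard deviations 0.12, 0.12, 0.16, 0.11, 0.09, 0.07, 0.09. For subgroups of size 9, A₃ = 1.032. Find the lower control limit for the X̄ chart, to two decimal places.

X̄̄ = (5.89 + 5.92 + 5.97 + 5.91 + 5.89 + 5.90 + 5.97) / 7 = 5.9214
s̄ = (0.12 + 0.12 + 0.16 + 0.11 + 0.09 + 0.07 + 0.09) / 7 = 0.1086
LCL = X̄̄ − A₃·s̄ = 5.9214 − 1.032 × 0.1086 = 5.8094

5.81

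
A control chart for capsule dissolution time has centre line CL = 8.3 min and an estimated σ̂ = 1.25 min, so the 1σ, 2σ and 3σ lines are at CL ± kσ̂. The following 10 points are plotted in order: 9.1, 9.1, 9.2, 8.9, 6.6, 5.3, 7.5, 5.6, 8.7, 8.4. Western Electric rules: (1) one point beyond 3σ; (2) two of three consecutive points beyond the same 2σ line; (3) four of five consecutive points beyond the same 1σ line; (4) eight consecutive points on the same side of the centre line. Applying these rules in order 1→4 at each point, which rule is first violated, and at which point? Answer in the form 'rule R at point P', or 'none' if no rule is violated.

rule 2 at point 8

Zone of each point (C = within 1σ̂, B = 1σ̂–2σ̂, A = 2σ̂–3σ̂, * = beyond 3σ̂; sign = side of CL): 1:+C, 2:+C, 3:+C, 4:+C, 5:-B, 6:-A, 7:-C, 8:-A, 9:+C, 10:+C
Rule 2 (two of three consecutive points beyond the same 2σ limit) is satisfied at point 8.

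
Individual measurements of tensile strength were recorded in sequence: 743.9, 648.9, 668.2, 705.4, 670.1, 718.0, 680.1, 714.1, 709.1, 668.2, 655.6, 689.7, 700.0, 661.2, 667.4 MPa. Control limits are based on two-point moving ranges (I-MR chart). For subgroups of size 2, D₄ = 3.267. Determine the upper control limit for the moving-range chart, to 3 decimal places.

Moving ranges: 95.0, 19.3, 37.2, 35.3, 47.9, 37.9, 34.0, 5.0, 40.9, 12.6, 34.1, 10.3, 38.8, 6.2; M̄R̄ = 454.5000 / 14 = 32.4643
UCL_MR = D₄·M̄R̄ = 3.267 × 32.4643 = 106.0608

106.061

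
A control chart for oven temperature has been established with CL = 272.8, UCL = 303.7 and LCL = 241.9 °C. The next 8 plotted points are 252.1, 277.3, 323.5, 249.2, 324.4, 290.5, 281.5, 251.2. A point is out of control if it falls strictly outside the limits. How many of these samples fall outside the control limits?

Compare each point to [241.9, 303.7]: sample 3 = 323.5 > UCL; sample 5 = 324.4 > UCL.

2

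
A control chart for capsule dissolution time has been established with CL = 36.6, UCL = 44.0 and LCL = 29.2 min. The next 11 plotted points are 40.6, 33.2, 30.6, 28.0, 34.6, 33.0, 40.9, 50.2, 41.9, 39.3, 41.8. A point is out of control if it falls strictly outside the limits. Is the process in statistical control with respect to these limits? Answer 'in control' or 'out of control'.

Compare each point to [29.2, 44.0]: sample 4 = 28.0 < LCL; sample 8 = 50.2 > UCL.

out of control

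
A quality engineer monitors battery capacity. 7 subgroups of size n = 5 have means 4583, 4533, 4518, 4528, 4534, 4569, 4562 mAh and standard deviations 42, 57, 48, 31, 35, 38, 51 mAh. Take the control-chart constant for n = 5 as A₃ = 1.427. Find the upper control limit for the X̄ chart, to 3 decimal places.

X̄̄ = (4583 + 4533 + 4518 + 4528 + 4534 + 4569 + 4562) / 7 = 4546.7143
s̄ = (42 + 57 + 48 + 31 + 35 + 38 + 51) / 7 = 43.1429
UCL = X̄̄ + A₃·s̄ = 4546.7143 + 1.427 × 43.1429 = 4608.2791

4608.279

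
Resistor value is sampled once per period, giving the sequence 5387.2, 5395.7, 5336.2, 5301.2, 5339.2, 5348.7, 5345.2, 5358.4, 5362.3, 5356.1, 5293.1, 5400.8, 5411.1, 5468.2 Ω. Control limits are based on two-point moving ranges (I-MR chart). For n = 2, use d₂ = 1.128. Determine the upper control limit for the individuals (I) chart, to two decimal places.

5449.51

X̄ = (5387.2 + 5395.7 + 5336.2 + 5301.2 + 5339.2 + 5348.7 + 5345.2 + 5358.4 + 5362.3 + 5356.1 + 5293.1 + 5400.8 + 5411.1 + 5468.2) / 14 = 5364.5286
Moving ranges: 8.5, 59.5, 35.0, 38.0, 9.5, 3.5, 13.2, 3.9, 6.2, 63.0, 107.7, 10.3, 57.1; M̄R̄ = 415.4000 / 13 = 31.9538
UCL = X̄ + 3·M̄R̄/d₂ = 5364.5286 + 3 × 31.9538 / 1.128 = 5449.5122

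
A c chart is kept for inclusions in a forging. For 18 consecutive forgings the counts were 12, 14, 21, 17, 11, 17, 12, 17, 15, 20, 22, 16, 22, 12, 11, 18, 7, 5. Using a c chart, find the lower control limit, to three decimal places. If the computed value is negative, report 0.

c̄ = (12 + 14 + 21 + 17 + 11 + 17 + 12 + 17 + 15 + 20 + 22 + 16 + 22 + 12 + 11 + 18 + 7 + 5) / 18 = 269 / 18 = 14.9444
LCL = c̄ − 3√c̄ = 14.9444 − 3 × 3.8658 = 3.3470

3.347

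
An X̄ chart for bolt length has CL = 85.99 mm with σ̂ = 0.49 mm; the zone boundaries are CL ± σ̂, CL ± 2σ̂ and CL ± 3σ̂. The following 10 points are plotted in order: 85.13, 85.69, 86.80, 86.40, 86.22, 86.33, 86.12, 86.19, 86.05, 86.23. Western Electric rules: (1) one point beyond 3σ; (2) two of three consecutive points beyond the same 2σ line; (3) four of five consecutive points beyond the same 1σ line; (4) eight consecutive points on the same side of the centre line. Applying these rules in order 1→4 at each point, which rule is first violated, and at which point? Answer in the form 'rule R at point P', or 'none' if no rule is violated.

Zone of each point (C = within 1σ̂, B = 1σ̂–2σ̂, A = 2σ̂–3σ̂, * = beyond 3σ̂; sign = side of CL): 1:-B, 2:-C, 3:+B, 4:+C, 5:+C, 6:+C, 7:+C, 8:+C, 9:+C, 10:+C
Rule 4 (eight consecutive points on the same side of the centre line) is satisfied at point 10.

rule 4 at point 10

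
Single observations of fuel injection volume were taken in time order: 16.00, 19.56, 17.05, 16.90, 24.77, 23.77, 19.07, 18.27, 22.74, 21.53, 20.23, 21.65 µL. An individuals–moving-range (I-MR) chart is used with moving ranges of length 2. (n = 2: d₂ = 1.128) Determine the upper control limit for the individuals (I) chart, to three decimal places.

27.138

X̄ = (16.00 + 19.56 + 17.05 + 16.90 + 24.77 + 23.77 + 19.07 + 18.27 + 22.74 + 21.53 + 20.23 + 21.65) / 12 = 20.1283
Moving ranges: 3.56, 2.51, 0.15, 7.87, 1.00, 4.70, 0.80, 4.47, 1.21, 1.30, 1.42; M̄R̄ = 28.9900 / 11 = 2.6355
UCL = X̄ + 3·M̄R̄/d₂ = 20.1283 + 3 × 2.6355 / 1.128 = 27.1375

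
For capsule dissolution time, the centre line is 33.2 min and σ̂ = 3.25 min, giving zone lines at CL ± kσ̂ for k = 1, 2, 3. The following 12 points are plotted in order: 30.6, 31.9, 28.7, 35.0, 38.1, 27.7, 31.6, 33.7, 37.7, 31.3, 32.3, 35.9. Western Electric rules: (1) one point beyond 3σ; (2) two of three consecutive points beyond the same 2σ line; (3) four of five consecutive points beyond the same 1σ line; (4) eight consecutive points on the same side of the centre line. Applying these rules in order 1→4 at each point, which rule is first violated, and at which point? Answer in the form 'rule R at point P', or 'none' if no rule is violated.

Zone of each point (C = within 1σ̂, B = 1σ̂–2σ̂, A = 2σ̂–3σ̂, * = beyond 3σ̂; sign = side of CL): 1:-C, 2:-C, 3:-B, 4:+C, 5:+B, 6:-B, 7:-C, 8:+C, 9:+B, 10:-C, 11:-C, 12:+C
No rule fires across all 12 points.

none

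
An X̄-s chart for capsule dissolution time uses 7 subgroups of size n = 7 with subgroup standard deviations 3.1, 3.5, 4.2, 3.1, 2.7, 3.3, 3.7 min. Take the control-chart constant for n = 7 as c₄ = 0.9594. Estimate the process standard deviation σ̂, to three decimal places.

3.514

s̄ = (3.1 + 3.5 + 4.2 + 3.1 + 2.7 + 3.3 + 3.7) / 7 = 3.3714
σ̂ = s̄ / c₄ = 3.3714 / 0.9594 = 3.5141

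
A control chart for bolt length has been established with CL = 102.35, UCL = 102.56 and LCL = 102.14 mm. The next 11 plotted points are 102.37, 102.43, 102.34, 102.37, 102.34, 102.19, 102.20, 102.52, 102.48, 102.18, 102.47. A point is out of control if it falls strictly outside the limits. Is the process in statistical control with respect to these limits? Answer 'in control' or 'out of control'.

All 11 points lie within [102.14, 102.56].

in control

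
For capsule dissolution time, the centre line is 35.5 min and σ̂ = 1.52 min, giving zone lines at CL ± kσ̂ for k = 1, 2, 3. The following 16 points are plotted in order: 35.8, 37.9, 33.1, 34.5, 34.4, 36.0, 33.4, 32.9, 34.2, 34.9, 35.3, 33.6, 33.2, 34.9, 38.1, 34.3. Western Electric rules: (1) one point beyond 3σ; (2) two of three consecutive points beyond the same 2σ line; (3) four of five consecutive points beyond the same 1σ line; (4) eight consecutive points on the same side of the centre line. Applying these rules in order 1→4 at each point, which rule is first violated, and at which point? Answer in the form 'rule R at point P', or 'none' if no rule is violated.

Zone of each point (C = within 1σ̂, B = 1σ̂–2σ̂, A = 2σ̂–3σ̂, * = beyond 3σ̂; sign = side of CL): 1:+C, 2:+B, 3:-B, 4:-C, 5:-C, 6:+C, 7:-B, 8:-B, 9:-C, 10:-C, 11:-C, 12:-B, 13:-B, 14:-C, 15:+B, 16:-C
Rule 4 (eight consecutive points on the same side of the centre line) is satisfied at point 14.

rule 4 at point 14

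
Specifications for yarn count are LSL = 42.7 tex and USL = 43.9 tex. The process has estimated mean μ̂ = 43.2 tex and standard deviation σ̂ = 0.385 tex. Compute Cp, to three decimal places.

0.519

Cp = (USL − LSL) / (6σ̂) = (43.9 − 42.7) / (6 × 0.385) = 1.2000 / 2.3100 = 0.5195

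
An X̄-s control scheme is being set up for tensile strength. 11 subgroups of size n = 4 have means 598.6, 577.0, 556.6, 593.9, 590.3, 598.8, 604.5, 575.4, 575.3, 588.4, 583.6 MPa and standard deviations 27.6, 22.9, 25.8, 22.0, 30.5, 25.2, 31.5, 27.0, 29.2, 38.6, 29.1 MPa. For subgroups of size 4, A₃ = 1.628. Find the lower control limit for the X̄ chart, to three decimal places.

X̄̄ = (598.6 + 577.0 + 556.6 + 593.9 + 590.3 + 598.8 + 604.5 + 575.4 + 575.3 + 588.4 + 583.6) / 11 = 585.6727
s̄ = (27.6 + 22.9 + 25.8 + 22.0 + 30.5 + 25.2 + 31.5 + 27.0 + 29.2 + 38.6 + 29.1) / 11 = 28.1273
LCL = X̄̄ − A₃·s̄ = 585.6727 − 1.628 × 28.1273 = 539.8815

539.882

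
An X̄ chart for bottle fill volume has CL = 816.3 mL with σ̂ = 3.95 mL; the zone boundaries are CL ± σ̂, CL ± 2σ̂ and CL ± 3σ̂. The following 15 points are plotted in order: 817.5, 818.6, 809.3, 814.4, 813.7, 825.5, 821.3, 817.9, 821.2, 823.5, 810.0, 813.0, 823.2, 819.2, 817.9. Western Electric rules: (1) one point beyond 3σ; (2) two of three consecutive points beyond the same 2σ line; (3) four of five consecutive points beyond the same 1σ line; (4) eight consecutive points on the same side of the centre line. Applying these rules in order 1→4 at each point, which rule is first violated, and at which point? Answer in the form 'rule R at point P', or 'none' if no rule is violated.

Zone of each point (C = within 1σ̂, B = 1σ̂–2σ̂, A = 2σ̂–3σ̂, * = beyond 3σ̂; sign = side of CL): 1:+C, 2:+C, 3:-B, 4:-C, 5:-C, 6:+A, 7:+B, 8:+C, 9:+B, 10:+B, 11:-B, 12:-C, 13:+B, 14:+C, 15:+C
Rule 3 (four of five consecutive points beyond the same 1σ limit) is satisfied at point 10.

rule 3 at point 10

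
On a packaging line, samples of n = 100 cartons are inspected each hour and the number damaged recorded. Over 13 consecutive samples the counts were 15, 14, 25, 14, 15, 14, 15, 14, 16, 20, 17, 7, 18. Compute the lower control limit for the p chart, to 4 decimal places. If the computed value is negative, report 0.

p̄ = Σdᵢ / (k·n) = 204 / (13 × 100) = 0.15692
LCL = p̄ − 3·√(p̄(1−p̄)/n) = 0.15692 − 3 × 0.03637 = 0.04780

0.0478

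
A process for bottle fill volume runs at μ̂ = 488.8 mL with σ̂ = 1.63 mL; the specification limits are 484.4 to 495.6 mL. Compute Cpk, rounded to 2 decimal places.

Cpu = (USL − μ̂) / (3σ̂) = (495.6 − 488.8) / (3 × 1.63) = 1.3906; Cpl = (μ̂ − LSL) / (3σ̂) = (488.8 − 484.4) / (3 × 1.63) = 0.8998; Cpk = min(Cpu, Cpl) = 0.8998

0.90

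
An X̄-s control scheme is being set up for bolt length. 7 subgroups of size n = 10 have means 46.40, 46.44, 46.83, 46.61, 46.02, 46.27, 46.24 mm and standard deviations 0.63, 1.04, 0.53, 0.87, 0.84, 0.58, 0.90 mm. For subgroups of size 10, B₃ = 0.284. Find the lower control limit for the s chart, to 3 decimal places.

s̄ = (0.63 + 1.04 + 0.53 + 0.87 + 0.84 + 0.58 + 0.90) / 7 = 0.7700
LCL_s = B₃·s̄ = 0.284 × 0.7700 = 0.2187

0.219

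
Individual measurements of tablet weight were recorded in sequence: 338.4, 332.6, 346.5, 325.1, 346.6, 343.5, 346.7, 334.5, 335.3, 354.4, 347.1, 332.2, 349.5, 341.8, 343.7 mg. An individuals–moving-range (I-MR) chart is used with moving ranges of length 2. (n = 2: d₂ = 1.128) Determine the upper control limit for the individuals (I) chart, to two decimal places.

X̄ = (338.4 + 332.6 + 346.5 + 325.1 + 346.6 + 343.5 + 346.7 + 334.5 + 335.3 + 354.4 + 347.1 + 332.2 + 349.5 + 341.8 + 343.7) / 15 = 341.1933
Moving ranges: 5.8, 13.9, 21.4, 21.5, 3.1, 3.2, 12.2, 0.8, 19.1, 7.3, 14.9, 17.3, 7.7, 1.9; M̄R̄ = 150.1000 / 14 = 10.7214
UCL = X̄ + 3·M̄R̄/d₂ = 341.1933 + 3 × 10.7214 / 1.128 = 369.7078

369.71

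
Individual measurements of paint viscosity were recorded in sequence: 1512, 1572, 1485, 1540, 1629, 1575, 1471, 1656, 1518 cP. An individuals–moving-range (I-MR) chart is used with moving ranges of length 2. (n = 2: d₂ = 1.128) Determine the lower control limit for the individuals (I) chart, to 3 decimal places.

1294.240

X̄ = (1512 + 1572 + 1485 + 1540 + 1629 + 1575 + 1471 + 1656 + 1518) / 9 = 1550.8889
Moving ranges: 60, 87, 55, 89, 54, 104, 185, 138; M̄R̄ = 772.0000 / 8 = 96.5000
LCL = X̄ − 3·M̄R̄/d₂ = 1550.8889 − 3 × 96.5000 / 1.128 = 1294.2400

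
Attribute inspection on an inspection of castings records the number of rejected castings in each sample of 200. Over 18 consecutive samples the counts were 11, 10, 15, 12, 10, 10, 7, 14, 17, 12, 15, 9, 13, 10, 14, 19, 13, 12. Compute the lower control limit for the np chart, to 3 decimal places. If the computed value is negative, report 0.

2.162

p̄ = Σdᵢ / (k·n) = 223 / (18 × 200) = 0.06194
LCL = np̄ − 3·√(np̄(1−p̄)) = 12.3889 − 3 × 3.4090 = 2.1618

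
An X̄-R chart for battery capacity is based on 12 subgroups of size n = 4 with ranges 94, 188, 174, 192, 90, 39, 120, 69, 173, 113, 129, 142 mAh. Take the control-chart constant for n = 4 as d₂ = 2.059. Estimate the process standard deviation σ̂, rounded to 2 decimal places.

R̄ = (94 + 188 + 174 + 192 + 90 + 39 + 120 + 69 + 173 + 113 + 129 + 142) / 12 = 126.9167
σ̂ = R̄ / d₂ = 126.9167 / 2.059 = 61.6400

61.64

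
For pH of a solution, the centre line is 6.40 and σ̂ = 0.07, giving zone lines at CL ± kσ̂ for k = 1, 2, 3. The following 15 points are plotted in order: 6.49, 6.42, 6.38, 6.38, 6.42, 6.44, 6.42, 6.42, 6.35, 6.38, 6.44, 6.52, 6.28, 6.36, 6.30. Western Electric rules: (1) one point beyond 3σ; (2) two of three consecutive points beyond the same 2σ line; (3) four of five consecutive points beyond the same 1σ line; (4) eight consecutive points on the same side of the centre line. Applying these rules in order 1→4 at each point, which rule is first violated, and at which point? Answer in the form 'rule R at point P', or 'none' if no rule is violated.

Zone of each point (C = within 1σ̂, B = 1σ̂–2σ̂, A = 2σ̂–3σ̂, * = beyond 3σ̂; sign = side of CL): 1:+B, 2:+C, 3:-C, 4:-C, 5:+C, 6:+C, 7:+C, 8:+C, 9:-C, 10:-C, 11:+C, 12:+B, 13:-B, 14:-C, 15:-B
No rule fires across all 15 points.

none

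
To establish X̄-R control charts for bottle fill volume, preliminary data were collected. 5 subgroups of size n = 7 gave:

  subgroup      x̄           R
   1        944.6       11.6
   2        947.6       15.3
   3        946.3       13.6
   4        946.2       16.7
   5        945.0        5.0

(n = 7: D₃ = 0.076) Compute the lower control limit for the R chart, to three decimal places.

0.945

R̄ = (11.6 + 15.3 + 13.6 + 16.7 + 5.0) / 5 = 62.2000 / 5 = 12.4400
LCL_R = D₃·R̄ = 0.076 × 12.4400 = 0.9454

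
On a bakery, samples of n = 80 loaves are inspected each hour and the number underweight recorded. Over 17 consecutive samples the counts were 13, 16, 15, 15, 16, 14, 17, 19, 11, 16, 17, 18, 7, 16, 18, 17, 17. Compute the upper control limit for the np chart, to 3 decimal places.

p̄ = Σdᵢ / (k·n) = 262 / (17 × 80) = 0.19265
UCL = np̄ + 3·√(np̄(1−p̄)) = 15.4118 + 3 × √(15.4118×0.80735) = 15.4118 + 3 × 3.5274 = 25.9940

25.994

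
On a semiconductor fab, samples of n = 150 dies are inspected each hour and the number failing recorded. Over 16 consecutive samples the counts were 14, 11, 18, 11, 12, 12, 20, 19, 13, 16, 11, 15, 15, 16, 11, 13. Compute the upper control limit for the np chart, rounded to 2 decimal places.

p̄ = Σdᵢ / (k·n) = 227 / (16 × 150) = 0.09458
UCL = np̄ + 3·√(np̄(1−p̄)) = 14.1875 + 3 × √(14.1875×0.90542) = 14.1875 + 3 × 3.5841 = 24.9397

24.94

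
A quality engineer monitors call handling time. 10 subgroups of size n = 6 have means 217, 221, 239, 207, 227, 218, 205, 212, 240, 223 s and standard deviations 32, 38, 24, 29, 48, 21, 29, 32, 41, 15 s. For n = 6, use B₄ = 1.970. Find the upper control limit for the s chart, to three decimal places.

60.873

s̄ = (32 + 38 + 24 + 29 + 48 + 21 + 29 + 32 + 41 + 15) / 10 = 30.9000
UCL_s = B₄·s̄ = 1.970 × 30.9000 = 60.8730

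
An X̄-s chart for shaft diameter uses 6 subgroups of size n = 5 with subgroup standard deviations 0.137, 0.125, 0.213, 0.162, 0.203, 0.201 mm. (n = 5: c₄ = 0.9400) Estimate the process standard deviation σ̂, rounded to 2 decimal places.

0.18

s̄ = (0.137 + 0.125 + 0.213 + 0.162 + 0.203 + 0.201) / 6 = 0.1735
σ̂ = s̄ / c₄ = 0.1735 / 0.9400 = 0.1846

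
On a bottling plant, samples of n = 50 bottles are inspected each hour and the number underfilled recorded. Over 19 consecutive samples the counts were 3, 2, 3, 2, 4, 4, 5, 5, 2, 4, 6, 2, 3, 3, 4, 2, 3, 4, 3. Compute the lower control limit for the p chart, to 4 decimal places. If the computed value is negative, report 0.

0.0000

p̄ = Σdᵢ / (k·n) = 64 / (19 × 50) = 0.06737
LCL = p̄ − 3·√(p̄(1−p̄)/n) = 0.06737 − 3 × 0.03545 = -0.03898 → 0 (negative, so LCL = 0)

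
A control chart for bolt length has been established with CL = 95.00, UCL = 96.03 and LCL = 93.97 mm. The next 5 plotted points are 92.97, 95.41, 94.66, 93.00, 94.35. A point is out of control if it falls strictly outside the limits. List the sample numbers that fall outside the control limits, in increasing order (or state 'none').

1, 4

Compare each point to [93.97, 96.03]: sample 1 = 92.97 < LCL; sample 4 = 93.00 < LCL.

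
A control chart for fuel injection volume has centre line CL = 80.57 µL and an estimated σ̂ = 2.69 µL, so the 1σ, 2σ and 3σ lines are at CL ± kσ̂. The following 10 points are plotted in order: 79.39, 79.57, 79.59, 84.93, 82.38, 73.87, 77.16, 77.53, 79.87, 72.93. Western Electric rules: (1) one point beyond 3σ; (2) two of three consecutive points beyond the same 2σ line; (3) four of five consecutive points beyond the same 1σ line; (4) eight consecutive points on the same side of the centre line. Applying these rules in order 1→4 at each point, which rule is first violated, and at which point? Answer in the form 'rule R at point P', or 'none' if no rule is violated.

rule 3 at point 10

Zone of each point (C = within 1σ̂, B = 1σ̂–2σ̂, A = 2σ̂–3σ̂, * = beyond 3σ̂; sign = side of CL): 1:-C, 2:-C, 3:-C, 4:+B, 5:+C, 6:-A, 7:-B, 8:-B, 9:-C, 10:-A
Rule 3 (four of five consecutive points beyond the same 1σ limit) is satisfied at point 10.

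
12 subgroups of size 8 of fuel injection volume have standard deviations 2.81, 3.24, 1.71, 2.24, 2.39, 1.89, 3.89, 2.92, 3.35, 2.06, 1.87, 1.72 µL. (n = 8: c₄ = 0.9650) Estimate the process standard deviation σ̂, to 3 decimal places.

2.598

s̄ = (2.81 + 3.24 + 1.71 + 2.24 + 2.39 + 1.89 + 3.89 + 2.92 + 3.35 + 2.06 + 1.87 + 1.72) / 12 = 2.5075
σ̂ = s̄ / c₄ = 2.5075 / 0.9650 = 2.5984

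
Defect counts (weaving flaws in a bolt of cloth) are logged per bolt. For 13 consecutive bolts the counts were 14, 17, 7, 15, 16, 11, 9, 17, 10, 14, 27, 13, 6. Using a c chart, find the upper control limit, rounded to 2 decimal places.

24.58

c̄ = (14 + 17 + 7 + 15 + 16 + 11 + 9 + 17 + 10 + 14 + 27 + 13 + 6) / 13 = 176 / 13 = 13.5385
UCL = c̄ + 3√c̄ = 13.5385 + 3 × √13.5385 = 13.5385 + 3 × 3.6795 = 24.5769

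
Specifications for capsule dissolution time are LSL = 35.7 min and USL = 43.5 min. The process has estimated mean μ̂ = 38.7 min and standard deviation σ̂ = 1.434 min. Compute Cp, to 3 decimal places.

0.907

Cp = (USL − LSL) / (6σ̂) = (43.5 − 35.7) / (6 × 1.434) = 7.8000 / 8.6040 = 0.9066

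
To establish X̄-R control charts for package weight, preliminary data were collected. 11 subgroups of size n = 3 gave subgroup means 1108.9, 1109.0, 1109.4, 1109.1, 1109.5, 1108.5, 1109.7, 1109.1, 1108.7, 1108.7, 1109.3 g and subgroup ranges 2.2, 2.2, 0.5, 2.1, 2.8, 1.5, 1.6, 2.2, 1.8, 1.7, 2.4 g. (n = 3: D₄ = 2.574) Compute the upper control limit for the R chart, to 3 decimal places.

4.914

R̄ = (2.2 + 2.2 + 0.5 + 2.1 + 2.8 + 1.5 + 1.6 + 2.2 + 1.8 + 1.7 + 2.4) / 11 = 21.0000 / 11 = 1.9091
UCL_R = D₄·R̄ = 2.574 × 1.9091 = 4.9140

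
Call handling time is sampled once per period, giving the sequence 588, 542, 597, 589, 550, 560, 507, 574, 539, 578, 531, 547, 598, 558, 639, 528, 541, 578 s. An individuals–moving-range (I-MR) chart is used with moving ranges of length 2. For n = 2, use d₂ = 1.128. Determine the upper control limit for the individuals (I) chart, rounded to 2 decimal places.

680.58

X̄ = (588 + 542 + 597 + 589 + 550 + 560 + 507 + 574 + 539 + 578 + 531 + 547 + 598 + 558 + 639 + 528 + 541 + 578) / 18 = 563.5556
Moving ranges: 46, 55, 8, 39, 10, 53, 67, 35, 39, 47, 16, 51, 40, 81, 111, 13, 37; M̄R̄ = 748.0000 / 17 = 44.0000
UCL = X̄ + 3·M̄R̄/d₂ = 563.5556 + 3 × 44.0000 / 1.128 = 680.5768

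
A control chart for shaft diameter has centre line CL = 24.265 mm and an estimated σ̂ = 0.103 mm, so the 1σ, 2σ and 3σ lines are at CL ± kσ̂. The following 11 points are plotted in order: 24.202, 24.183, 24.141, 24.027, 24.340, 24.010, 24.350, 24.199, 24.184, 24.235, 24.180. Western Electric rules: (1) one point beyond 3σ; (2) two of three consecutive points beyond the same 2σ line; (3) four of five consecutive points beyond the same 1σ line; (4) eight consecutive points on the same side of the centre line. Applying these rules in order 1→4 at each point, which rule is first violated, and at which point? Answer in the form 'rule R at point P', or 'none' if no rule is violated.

Zone of each point (C = within 1σ̂, B = 1σ̂–2σ̂, A = 2σ̂–3σ̂, * = beyond 3σ̂; sign = side of CL): 1:-C, 2:-C, 3:-B, 4:-A, 5:+C, 6:-A, 7:+C, 8:-C, 9:-C, 10:-C, 11:-C
Rule 2 (two of three consecutive points beyond the same 2σ limit) is satisfied at point 6.

rule 2 at point 6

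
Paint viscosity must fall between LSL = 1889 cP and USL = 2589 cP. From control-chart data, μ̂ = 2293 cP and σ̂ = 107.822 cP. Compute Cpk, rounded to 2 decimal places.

0.92

Cpu = (USL − μ̂) / (3σ̂) = (2589 − 2293) / (3 × 107.822) = 0.9151; Cpl = (μ̂ − LSL) / (3σ̂) = (2293 − 1889) / (3 × 107.822) = 1.2490; Cpk = min(Cpu, Cpl) = 0.9151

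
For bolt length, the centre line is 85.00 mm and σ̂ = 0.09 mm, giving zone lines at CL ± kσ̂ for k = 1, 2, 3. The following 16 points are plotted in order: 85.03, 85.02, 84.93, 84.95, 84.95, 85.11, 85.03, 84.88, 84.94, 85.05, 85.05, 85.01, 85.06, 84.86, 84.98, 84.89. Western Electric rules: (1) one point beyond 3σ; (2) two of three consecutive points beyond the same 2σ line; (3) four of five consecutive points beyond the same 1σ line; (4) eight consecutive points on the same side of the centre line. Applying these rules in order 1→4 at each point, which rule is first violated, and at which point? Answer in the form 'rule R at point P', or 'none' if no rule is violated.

Zone of each point (C = within 1σ̂, B = 1σ̂–2σ̂, A = 2σ̂–3σ̂, * = beyond 3σ̂; sign = side of CL): 1:+C, 2:+C, 3:-C, 4:-C, 5:-C, 6:+B, 7:+C, 8:-B, 9:-C, 10:+C, 11:+C, 12:+C, 13:+C, 14:-B, 15:-C, 16:-B
No rule fires across all 16 points.

none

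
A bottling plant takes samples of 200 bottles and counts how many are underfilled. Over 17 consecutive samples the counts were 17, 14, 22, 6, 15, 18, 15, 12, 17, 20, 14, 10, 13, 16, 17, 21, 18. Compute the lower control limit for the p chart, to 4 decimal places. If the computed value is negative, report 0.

0.0211

p̄ = Σdᵢ / (k·n) = 265 / (17 × 200) = 0.07794
LCL = p̄ − 3·√(p̄(1−p̄)/n) = 0.07794 − 3 × 0.01896 = 0.02107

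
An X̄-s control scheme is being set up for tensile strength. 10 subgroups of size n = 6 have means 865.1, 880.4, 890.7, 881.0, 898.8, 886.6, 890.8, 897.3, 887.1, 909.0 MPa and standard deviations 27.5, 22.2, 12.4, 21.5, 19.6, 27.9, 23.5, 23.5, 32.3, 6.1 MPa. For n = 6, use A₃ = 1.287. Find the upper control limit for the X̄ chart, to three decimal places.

916.544

X̄̄ = (865.1 + 880.4 + 890.7 + 881.0 + 898.8 + 886.6 + 890.8 + 897.3 + 887.1 + 909.0) / 10 = 888.6800
s̄ = (27.5 + 22.2 + 12.4 + 21.5 + 19.6 + 27.9 + 23.5 + 23.5 + 32.3 + 6.1) / 10 = 21.6500
UCL = X̄̄ + A₃·s̄ = 888.6800 + 1.287 × 21.6500 = 916.5435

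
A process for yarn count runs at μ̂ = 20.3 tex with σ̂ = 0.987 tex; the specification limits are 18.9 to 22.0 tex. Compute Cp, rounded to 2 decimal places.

Cp = (USL − LSL) / (6σ̂) = (22.0 − 18.9) / (6 × 0.987) = 3.1000 / 5.9220 = 0.5235

0.52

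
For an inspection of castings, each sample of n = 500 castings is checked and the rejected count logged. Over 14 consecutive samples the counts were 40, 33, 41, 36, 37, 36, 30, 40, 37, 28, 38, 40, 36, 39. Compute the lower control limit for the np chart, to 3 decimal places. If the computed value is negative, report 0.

p̄ = Σdᵢ / (k·n) = 511 / (14 × 500) = 0.07300
LCL = np̄ − 3·√(np̄(1−p̄)) = 36.5000 − 3 × 5.8168 = 19.0495

19.050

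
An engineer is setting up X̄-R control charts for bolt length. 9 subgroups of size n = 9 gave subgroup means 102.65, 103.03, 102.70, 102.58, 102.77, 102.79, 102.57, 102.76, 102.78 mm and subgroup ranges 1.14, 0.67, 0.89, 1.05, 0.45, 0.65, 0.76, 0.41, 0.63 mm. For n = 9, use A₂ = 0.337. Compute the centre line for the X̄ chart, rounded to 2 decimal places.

X̄̄ = (102.65 + 103.03 + 102.70 + 102.58 + 102.77 + 102.79 + 102.57 + 102.76 + 102.78) / 9 = 924.6300 / 9 = 102.7367
CL = X̄̄ = 102.7367

102.74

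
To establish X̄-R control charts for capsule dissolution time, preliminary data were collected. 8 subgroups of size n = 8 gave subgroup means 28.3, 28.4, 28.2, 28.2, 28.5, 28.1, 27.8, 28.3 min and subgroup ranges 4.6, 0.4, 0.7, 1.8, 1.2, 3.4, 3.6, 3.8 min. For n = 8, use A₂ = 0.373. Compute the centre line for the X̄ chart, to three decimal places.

28.225

X̄̄ = (28.3 + 28.4 + 28.2 + 28.2 + 28.5 + 28.1 + 27.8 + 28.3) / 8 = 225.8000 / 8 = 28.2250
CL = X̄̄ = 28.2250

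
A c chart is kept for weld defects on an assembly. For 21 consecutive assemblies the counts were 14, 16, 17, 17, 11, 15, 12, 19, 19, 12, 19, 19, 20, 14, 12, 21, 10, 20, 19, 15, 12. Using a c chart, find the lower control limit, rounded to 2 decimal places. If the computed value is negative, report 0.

3.91

c̄ = (14 + 16 + 17 + 17 + 11 + 15 + 12 + 19 + 19 + 12 + 19 + 19 + 20 + 14 + 12 + 21 + 10 + 20 + 19 + 15 + 12) / 21 = 333 / 21 = 15.8571
LCL = c̄ − 3√c̄ = 15.8571 − 3 × 3.9821 = 3.9108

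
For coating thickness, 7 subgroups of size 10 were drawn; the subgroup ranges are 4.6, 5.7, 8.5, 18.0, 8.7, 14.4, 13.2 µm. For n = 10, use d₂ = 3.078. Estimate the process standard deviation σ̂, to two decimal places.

3.39

R̄ = (4.6 + 5.7 + 8.5 + 18.0 + 8.7 + 14.4 + 13.2) / 7 = 10.4429
σ̂ = R̄ / d₂ = 10.4429 / 3.078 = 3.3927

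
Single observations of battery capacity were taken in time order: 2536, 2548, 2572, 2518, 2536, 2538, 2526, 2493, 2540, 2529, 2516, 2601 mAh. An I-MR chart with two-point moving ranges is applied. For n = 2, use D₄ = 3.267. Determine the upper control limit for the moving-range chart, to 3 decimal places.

92.367

Moving ranges: 12, 24, 54, 18, 2, 12, 33, 47, 11, 13, 85; M̄R̄ = 311.0000 / 11 = 28.2727
UCL_MR = D₄·M̄R̄ = 3.267 × 28.2727 = 92.3670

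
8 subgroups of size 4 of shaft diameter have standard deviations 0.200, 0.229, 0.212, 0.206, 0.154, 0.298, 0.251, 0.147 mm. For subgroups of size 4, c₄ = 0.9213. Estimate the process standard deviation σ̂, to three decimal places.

s̄ = (0.200 + 0.229 + 0.212 + 0.206 + 0.154 + 0.298 + 0.251 + 0.147) / 8 = 0.2121
σ̂ = s̄ / c₄ = 0.2121 / 0.9213 = 0.2302

0.230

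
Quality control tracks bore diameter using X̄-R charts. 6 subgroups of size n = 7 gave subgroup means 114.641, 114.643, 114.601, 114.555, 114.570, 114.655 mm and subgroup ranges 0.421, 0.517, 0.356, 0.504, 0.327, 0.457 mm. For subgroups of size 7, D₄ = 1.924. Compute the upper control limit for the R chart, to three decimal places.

R̄ = (0.421 + 0.517 + 0.356 + 0.504 + 0.327 + 0.457) / 6 = 2.5820 / 6 = 0.4303
UCL_R = D₄·R̄ = 1.924 × 0.4303 = 0.8280

0.828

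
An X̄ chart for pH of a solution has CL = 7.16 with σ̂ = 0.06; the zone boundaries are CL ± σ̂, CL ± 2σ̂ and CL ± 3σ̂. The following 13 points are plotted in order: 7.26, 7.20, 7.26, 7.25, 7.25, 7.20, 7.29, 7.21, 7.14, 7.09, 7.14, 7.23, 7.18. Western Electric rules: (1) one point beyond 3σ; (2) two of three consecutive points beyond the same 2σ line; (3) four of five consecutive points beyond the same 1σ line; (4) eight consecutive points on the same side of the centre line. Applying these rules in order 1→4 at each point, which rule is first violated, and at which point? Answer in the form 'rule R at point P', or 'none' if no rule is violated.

Zone of each point (C = within 1σ̂, B = 1σ̂–2σ̂, A = 2σ̂–3σ̂, * = beyond 3σ̂; sign = side of CL): 1:+B, 2:+C, 3:+B, 4:+B, 5:+B, 6:+C, 7:+A, 8:+C, 9:-C, 10:-B, 11:-C, 12:+B, 13:+C
Rule 3 (four of five consecutive points beyond the same 1σ limit) is satisfied at point 5.

rule 3 at point 5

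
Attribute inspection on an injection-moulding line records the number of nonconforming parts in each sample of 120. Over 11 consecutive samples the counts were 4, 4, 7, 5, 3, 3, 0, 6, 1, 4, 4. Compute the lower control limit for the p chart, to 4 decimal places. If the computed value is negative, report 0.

p̄ = Σdᵢ / (k·n) = 41 / (11 × 120) = 0.03106
LCL = p̄ − 3·√(p̄(1−p̄)/n) = 0.03106 − 3 × 0.01584 = -0.01645 → 0 (negative, so LCL = 0)

0.0000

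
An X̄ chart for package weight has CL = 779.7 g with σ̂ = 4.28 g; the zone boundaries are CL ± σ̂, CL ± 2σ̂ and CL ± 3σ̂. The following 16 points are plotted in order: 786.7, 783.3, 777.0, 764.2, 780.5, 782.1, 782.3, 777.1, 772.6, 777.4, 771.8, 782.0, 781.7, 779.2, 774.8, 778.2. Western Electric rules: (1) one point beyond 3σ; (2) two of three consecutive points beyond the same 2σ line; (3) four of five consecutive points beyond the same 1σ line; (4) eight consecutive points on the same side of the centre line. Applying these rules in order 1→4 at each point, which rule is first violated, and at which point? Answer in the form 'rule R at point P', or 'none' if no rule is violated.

Zone of each point (C = within 1σ̂, B = 1σ̂–2σ̂, A = 2σ̂–3σ̂, * = beyond 3σ̂; sign = side of CL): 1:+B, 2:+C, 3:-C, 4:-*, 5:+C, 6:+C, 7:+C, 8:-C, 9:-B, 10:-C, 11:-B, 12:+C, 13:+C, 14:-C, 15:-B, 16:-C
Rule 1 (one point beyond the 3σ limits) is satisfied at point 4.

rule 1 at point 4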